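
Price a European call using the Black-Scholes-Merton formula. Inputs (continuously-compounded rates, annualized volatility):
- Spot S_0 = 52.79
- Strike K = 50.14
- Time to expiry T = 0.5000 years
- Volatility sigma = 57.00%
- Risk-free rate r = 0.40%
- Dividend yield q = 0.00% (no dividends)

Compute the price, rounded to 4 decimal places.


Answer: Price = 9.6579

Derivation:
d1 = (ln(S/K) + (r - q + 0.5*sigma^2) * T) / (sigma * sqrt(T)) = 0.33426969
d2 = d1 - sigma * sqrt(T) = -0.06878118
exp(-rT) = 0.99800200; exp(-qT) = 1.00000000
C = S_0 * exp(-qT) * N(d1) - K * exp(-rT) * N(d2)
N(d1) = 0.63091197; N(d2) = 0.47258190
C = 52.7900 * 1.00000000 * 0.63091197 - 50.1400 * 0.99800200 * 0.47258190 = 9.6579


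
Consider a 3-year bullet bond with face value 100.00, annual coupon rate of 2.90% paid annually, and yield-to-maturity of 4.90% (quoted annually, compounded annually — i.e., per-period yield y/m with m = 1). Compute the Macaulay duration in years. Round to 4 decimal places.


Coupon per period c = face * coupon_rate / m = 2.900000
Periods per year m = 1; per-period yield y/m = 0.049000
Number of cashflows N = 3
Cashflows (t years, CF_t, discount factor 1/(1+y/m)^(m*t), PV):
  t = 1.0000: CF_t = 2.900000, DF = 0.953289, PV = 2.764538
  t = 2.0000: CF_t = 2.900000, DF = 0.908760, PV = 2.635403
  t = 3.0000: CF_t = 102.900000, DF = 0.866310, PV = 89.143342
Price P = sum_t PV_t = 94.543282
Macaulay numerator sum_t t * PV_t:
  t * PV_t at t = 1.0000: 2.764538
  t * PV_t at t = 2.0000: 5.270806
  t * PV_t at t = 3.0000: 267.430025
Macaulay duration D = (sum_t t * PV_t) / P = 275.465368 / 94.543282 = 2.913643

Answer: Macaulay duration = 2.9136 years


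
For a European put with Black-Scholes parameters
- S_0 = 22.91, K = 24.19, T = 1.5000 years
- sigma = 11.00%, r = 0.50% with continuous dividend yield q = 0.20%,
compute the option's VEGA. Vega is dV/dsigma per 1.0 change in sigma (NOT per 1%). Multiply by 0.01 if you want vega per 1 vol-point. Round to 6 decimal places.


d1 = -0.3027779248; d2 = -0.4374998606
phi(d1) = 0.3810686375; exp(-qT) = 0.9970044955; exp(-rT) = 0.9925280548
Vega = S * exp(-qT) * phi(d1) * sqrt(T) = 22.9100 * 0.9970044955 * 0.3810686375 * 1.2247448714 = 10.660340

Answer: Vega = 10.660340


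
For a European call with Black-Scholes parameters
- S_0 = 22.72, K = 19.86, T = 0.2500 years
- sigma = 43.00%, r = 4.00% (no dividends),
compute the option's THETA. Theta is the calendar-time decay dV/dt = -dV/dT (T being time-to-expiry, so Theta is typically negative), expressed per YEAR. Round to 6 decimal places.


Answer: Theta = -3.437227

Derivation:
d1 = 0.7797694662; d2 = 0.5647694662
phi(d1) = 0.2943579476; exp(-qT) = 1.0000000000; exp(-rT) = 0.9900498337
Theta = -S*exp(-qT)*phi(d1)*sigma/(2*sqrt(T)) - r*K*exp(-rT)*N(d2) + q*S*exp(-qT)*N(d1)
N(d1) = 0.7822367091; N(d2) = 0.7138847110; sqrt(T) = 0.5000000000
Term 1 = -22.7200 * 1.0000000000 * 0.2943579476 * 0.4300 / (2 * 0.5000000000) = -2.8757594049
Term 2 = -0.0400 * 19.8600 * 0.9900498337 * 0.7138847110 = -0.5614671755
Term 3 = 0 (no dividend yield, q = 0)
Theta = -2.8757594049 + (-0.5614671755) + (0.0000000000) = -3.437227


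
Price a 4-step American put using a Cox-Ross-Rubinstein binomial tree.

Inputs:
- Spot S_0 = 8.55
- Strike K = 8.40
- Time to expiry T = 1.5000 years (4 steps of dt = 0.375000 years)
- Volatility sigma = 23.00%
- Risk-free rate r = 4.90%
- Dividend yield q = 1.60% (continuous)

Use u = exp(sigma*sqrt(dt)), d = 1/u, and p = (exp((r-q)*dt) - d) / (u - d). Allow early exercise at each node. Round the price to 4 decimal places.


Answer: Price = V(0,0) = 0.6792

Derivation:
dt = T/N = 0.375000
u = exp(sigma*sqrt(dt)) = 1.151247; d = 1/u = 0.868623
p = (exp((r-q)*dt) - d) / (u - d) = 0.508905
Discount per step: exp(-r*dt) = 0.981793
Stock lattice S(k, i) with i counting down-moves:
  k=0: S(0,0) = 8.5500
  k=1: S(1,0) = 9.8432; S(1,1) = 7.4267
  k=2: S(2,0) = 11.3319; S(2,1) = 8.5500; S(2,2) = 6.4510
  k=3: S(3,0) = 13.0458; S(3,1) = 9.8432; S(3,2) = 7.4267; S(3,3) = 5.6035
  k=4: S(4,0) = 15.0190; S(4,1) = 11.3319; S(4,2) = 8.5500; S(4,3) = 6.4510; S(4,4) = 4.8673
Terminal payoffs V(N, i) = max(K - S_T, 0):
  V(4,0) = 0.000000; V(4,1) = 0.000000; V(4,2) = 0.000000; V(4,3) = 1.948969; V(4,4) = 3.532655
Backward induction: V(k, i) = exp(-r*dt) * [p * V(k+1, i) + (1-p) * V(k+1, i+1)]; then take max(V_cont, immediate exercise) for American.
  V(3,0) = exp(-r*dt) * [p*0.000000 + (1-p)*0.000000] = 0.000000; exercise = 0.000000; V(3,0) = max -> 0.000000
  V(3,1) = exp(-r*dt) * [p*0.000000 + (1-p)*0.000000] = 0.000000; exercise = 0.000000; V(3,1) = max -> 0.000000
  V(3,2) = exp(-r*dt) * [p*0.000000 + (1-p)*1.948969] = 0.939703; exercise = 0.973270; V(3,2) = max -> 0.973270
  V(3,3) = exp(-r*dt) * [p*1.948969 + (1-p)*3.532655] = 2.677064; exercise = 2.796484; V(3,3) = max -> 2.796484
  V(2,0) = exp(-r*dt) * [p*0.000000 + (1-p)*0.000000] = 0.000000; exercise = 0.000000; V(2,0) = max -> 0.000000
  V(2,1) = exp(-r*dt) * [p*0.000000 + (1-p)*0.973270] = 0.469266; exercise = 0.000000; V(2,1) = max -> 0.469266
  V(2,2) = exp(-r*dt) * [p*0.973270 + (1-p)*2.796484] = 1.834619; exercise = 1.948969; V(2,2) = max -> 1.948969
  V(1,0) = exp(-r*dt) * [p*0.000000 + (1-p)*0.469266] = 0.226258; exercise = 0.000000; V(1,0) = max -> 0.226258
  V(1,1) = exp(-r*dt) * [p*0.469266 + (1-p)*1.948969] = 1.174166; exercise = 0.973270; V(1,1) = max -> 1.174166
  V(0,0) = exp(-r*dt) * [p*0.226258 + (1-p)*1.174166] = 0.679176; exercise = 0.000000; V(0,0) = max -> 0.679176


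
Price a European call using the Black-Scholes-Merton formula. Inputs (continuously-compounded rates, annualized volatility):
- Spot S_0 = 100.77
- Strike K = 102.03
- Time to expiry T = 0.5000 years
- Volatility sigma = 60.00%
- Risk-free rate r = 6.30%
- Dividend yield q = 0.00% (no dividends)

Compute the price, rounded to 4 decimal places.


Answer: Price = 17.7377

Derivation:
d1 = (ln(S/K) + (r - q + 0.5*sigma^2) * T) / (sigma * sqrt(T)) = 0.25708942
d2 = d1 - sigma * sqrt(T) = -0.16717465
exp(-rT) = 0.96899096; exp(-qT) = 1.00000000
C = S_0 * exp(-qT) * N(d1) - K * exp(-rT) * N(d2)
N(d1) = 0.60144513; N(d2) = 0.43361632
C = 100.7700 * 1.00000000 * 0.60144513 - 102.0300 * 0.96899096 * 0.43361632 = 17.7377


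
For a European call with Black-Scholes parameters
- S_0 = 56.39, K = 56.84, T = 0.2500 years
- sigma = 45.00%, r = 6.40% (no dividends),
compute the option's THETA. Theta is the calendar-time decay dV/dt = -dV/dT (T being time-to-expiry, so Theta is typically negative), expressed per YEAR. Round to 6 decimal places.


Answer: Theta = -11.693222

Derivation:
d1 = 0.1482845982; d2 = -0.0767154018
phi(d1) = 0.3945802670; exp(-qT) = 1.0000000000; exp(-rT) = 0.9841273201
Theta = -S*exp(-qT)*phi(d1)*sigma/(2*sqrt(T)) - r*K*exp(-rT)*N(d2) + q*S*exp(-qT)*N(d1)
N(d1) = 0.5589409151; N(d2) = 0.4694249759; sqrt(T) = 0.5000000000
Term 1 = -56.3900 * 1.0000000000 * 0.3945802670 * 0.4500 / (2 * 0.5000000000) = -10.0126715653
Term 2 = -0.0640 * 56.8400 * 0.9841273201 * 0.4694249759 = -1.6805503328
Term 3 = 0 (no dividend yield, q = 0)
Theta = -10.0126715653 + (-1.6805503328) + (0.0000000000) = -11.693222


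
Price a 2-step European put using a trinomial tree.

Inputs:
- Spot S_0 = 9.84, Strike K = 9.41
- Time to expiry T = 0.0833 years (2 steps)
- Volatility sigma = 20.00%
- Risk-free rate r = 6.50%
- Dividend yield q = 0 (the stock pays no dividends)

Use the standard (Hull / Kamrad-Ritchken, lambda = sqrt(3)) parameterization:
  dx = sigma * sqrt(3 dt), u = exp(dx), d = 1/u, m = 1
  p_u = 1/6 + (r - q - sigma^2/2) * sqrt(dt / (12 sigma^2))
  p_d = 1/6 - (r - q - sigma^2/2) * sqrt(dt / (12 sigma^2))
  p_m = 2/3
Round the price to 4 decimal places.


Answer: Price = V(0,0) = 0.0695

Derivation:
dt = T/N = 0.041650; dx = sigma*sqrt(3*dt) = 0.070697
u = exp(dx) = 1.073255; d = 1/u = 0.931745
p_u = 0.179922, p_m = 0.666667, p_d = 0.153411
Discount per step: exp(-r*dt) = 0.997296
Stock lattice S(k, j) with j the centered position index:
  k=0: S(0,+0) = 9.8400
  k=1: S(1,-1) = 9.1684; S(1,+0) = 9.8400; S(1,+1) = 10.5608
  k=2: S(2,-2) = 8.5426; S(2,-1) = 9.1684; S(2,+0) = 9.8400; S(2,+1) = 10.5608; S(2,+2) = 11.3345
Terminal payoffs V(N, j) = max(K - S_T, 0):
  V(2,-2) = 0.867424; V(2,-1) = 0.241633; V(2,+0) = 0.000000; V(2,+1) = 0.000000; V(2,+2) = 0.000000
Backward induction: V(k, j) = exp(-r*dt) * [p_u * V(k+1, j+1) + p_m * V(k+1, j) + p_d * V(k+1, j-1)]
  V(1,-1) = exp(-r*dt) * [p_u*0.000000 + p_m*0.241633 + p_d*0.867424] = 0.293366
  V(1,+0) = exp(-r*dt) * [p_u*0.000000 + p_m*0.000000 + p_d*0.241633] = 0.036969
  V(1,+1) = exp(-r*dt) * [p_u*0.000000 + p_m*0.000000 + p_d*0.000000] = 0.000000
  V(0,+0) = exp(-r*dt) * [p_u*0.000000 + p_m*0.036969 + p_d*0.293366] = 0.069463


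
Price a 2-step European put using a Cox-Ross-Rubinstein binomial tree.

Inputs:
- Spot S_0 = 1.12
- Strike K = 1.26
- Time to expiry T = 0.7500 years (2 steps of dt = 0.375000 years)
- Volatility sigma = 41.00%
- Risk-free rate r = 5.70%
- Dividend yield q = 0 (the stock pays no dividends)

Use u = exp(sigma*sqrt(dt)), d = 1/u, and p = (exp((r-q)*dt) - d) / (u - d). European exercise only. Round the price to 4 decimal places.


dt = T/N = 0.375000
u = exp(sigma*sqrt(dt)) = 1.285404; d = 1/u = 0.777966
p = (exp((r-q)*dt) - d) / (u - d) = 0.480136
Discount per step: exp(-r*dt) = 0.978852
Stock lattice S(k, i) with i counting down-moves:
  k=0: S(0,0) = 1.1200
  k=1: S(1,0) = 1.4397; S(1,1) = 0.8713
  k=2: S(2,0) = 1.8505; S(2,1) = 1.1200; S(2,2) = 0.6779
Terminal payoffs V(N, i) = max(K - S_T, 0):
  V(2,0) = 0.000000; V(2,1) = 0.140000; V(2,2) = 0.582141
Backward induction: V(k, i) = exp(-r*dt) * [p * V(k+1, i) + (1-p) * V(k+1, i+1)].
  V(1,0) = exp(-r*dt) * [p*0.000000 + (1-p)*0.140000] = 0.071242
  V(1,1) = exp(-r*dt) * [p*0.140000 + (1-p)*0.582141] = 0.362032
  V(0,0) = exp(-r*dt) * [p*0.071242 + (1-p)*0.362032] = 0.217709

Answer: Price = V(0,0) = 0.2177


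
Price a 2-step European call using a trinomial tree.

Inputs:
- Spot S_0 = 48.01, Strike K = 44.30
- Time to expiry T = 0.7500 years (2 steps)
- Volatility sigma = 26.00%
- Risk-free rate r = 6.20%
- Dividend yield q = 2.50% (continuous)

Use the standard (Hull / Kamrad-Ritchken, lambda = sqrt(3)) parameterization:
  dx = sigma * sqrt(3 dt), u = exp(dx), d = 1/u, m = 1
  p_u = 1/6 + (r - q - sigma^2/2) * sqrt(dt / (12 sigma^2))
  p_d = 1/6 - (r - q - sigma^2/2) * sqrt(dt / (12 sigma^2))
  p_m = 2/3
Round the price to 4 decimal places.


Answer: Price = V(0,0) = 6.9065

Derivation:
dt = T/N = 0.375000; dx = sigma*sqrt(3*dt) = 0.275772
u = exp(dx) = 1.317547; d = 1/u = 0.758986
p_u = 0.168842, p_m = 0.666667, p_d = 0.164491
Discount per step: exp(-r*dt) = 0.977018
Stock lattice S(k, j) with j the centered position index:
  k=0: S(0,+0) = 48.0100
  k=1: S(1,-1) = 36.4389; S(1,+0) = 48.0100; S(1,+1) = 63.2554
  k=2: S(2,-2) = 27.6566; S(2,-1) = 36.4389; S(2,+0) = 48.0100; S(2,+1) = 63.2554; S(2,+2) = 83.3420
Terminal payoffs V(N, j) = max(S_T - K, 0):
  V(2,-2) = 0.000000; V(2,-1) = 0.000000; V(2,+0) = 3.710000; V(2,+1) = 18.955430; V(2,+2) = 39.041999
Backward induction: V(k, j) = exp(-r*dt) * [p_u * V(k+1, j+1) + p_m * V(k+1, j) + p_d * V(k+1, j-1)]
  V(1,-1) = exp(-r*dt) * [p_u*3.710000 + p_m*0.000000 + p_d*0.000000] = 0.612009
  V(1,+0) = exp(-r*dt) * [p_u*18.955430 + p_m*3.710000 + p_d*0.000000] = 5.543419
  V(1,+1) = exp(-r*dt) * [p_u*39.041999 + p_m*18.955430 + p_d*3.710000] = 19.383219
  V(0,+0) = exp(-r*dt) * [p_u*19.383219 + p_m*5.543419 + p_d*0.612009] = 6.906533


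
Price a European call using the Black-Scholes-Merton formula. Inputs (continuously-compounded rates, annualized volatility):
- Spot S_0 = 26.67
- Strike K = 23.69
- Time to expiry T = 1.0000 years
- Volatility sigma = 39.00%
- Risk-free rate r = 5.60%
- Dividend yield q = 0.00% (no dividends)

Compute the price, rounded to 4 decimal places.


d1 = (ln(S/K) + (r - q + 0.5*sigma^2) * T) / (sigma * sqrt(T)) = 0.64240082
d2 = d1 - sigma * sqrt(T) = 0.25240082
exp(-rT) = 0.94553914; exp(-qT) = 1.00000000
C = S_0 * exp(-qT) * N(d1) - K * exp(-rT) * N(d2)
N(d1) = 0.73969352; N(d2) = 0.59963437
C = 26.6700 * 1.00000000 * 0.73969352 - 23.6900 * 0.94553914 * 0.59963437 = 6.2959

Answer: Price = 6.2959


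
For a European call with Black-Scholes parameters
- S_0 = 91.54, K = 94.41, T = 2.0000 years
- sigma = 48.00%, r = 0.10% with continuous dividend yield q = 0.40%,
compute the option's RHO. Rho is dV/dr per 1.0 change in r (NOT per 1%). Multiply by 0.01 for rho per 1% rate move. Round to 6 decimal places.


Answer: Rho = 65.369125

Derivation:
d1 = 0.2850951945; d2 = -0.3937273155
phi(d1) = 0.3830544365; exp(-qT) = 0.9920319148; exp(-rT) = 0.9980019987
N(d2) = 0.3468911861
Rho = K*T*exp(-rT)*N(d2) = 94.4100 * 2.0000 * 0.9980019987 * 0.3468911861 = 65.369125


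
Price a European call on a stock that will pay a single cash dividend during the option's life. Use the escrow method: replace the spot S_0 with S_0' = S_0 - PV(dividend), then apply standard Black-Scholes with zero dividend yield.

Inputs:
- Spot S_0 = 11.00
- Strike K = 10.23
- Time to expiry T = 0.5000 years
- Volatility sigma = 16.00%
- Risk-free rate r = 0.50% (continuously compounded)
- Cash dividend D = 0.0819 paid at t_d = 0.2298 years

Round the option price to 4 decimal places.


PV(D) = D * exp(-r * t_d) = 0.0819 * 0.99885166 = 0.08180595
S_0' = S_0 - PV(D) = 11.0000 - 0.08180595 = 10.91819405
d1 = (ln(S_0'/K) + (r + sigma^2/2)*T) / (sigma*sqrt(T)) = 0.65412678
d2 = d1 - sigma*sqrt(T) = 0.54098969
exp(-rT) = 0.99750312
N(d1) = 0.74348493; N(d2) = 0.70574266
C = S_0' * N(d1) - K * exp(-rT) * N(d2) = 10.91819405 * 0.74348493 - 10.2300 * 0.99750312 * 0.70574266 = 0.9158

Answer: Price = 0.9158


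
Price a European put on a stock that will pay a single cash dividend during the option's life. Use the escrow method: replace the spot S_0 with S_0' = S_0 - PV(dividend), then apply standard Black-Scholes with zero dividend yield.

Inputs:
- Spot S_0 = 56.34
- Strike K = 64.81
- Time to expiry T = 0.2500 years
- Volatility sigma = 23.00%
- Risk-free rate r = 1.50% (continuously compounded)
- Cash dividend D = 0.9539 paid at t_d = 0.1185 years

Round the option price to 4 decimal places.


Answer: Price = 9.4708

Derivation:
PV(D) = D * exp(-r * t_d) = 0.9539 * 0.99822408 = 0.95220595
S_0' = S_0 - PV(D) = 56.3400 - 0.95220595 = 55.38779405
d1 = (ln(S_0'/K) + (r + sigma^2/2)*T) / (sigma*sqrt(T)) = -1.27598406
d2 = d1 - sigma*sqrt(T) = -1.39098406
exp(-rT) = 0.99625702
N(-d1) = 0.89901942; N(-d2) = 0.91788487
P = K * exp(-rT) * N(-d2) - S_0' * N(-d1) = 64.8100 * 0.99625702 * 0.91788487 - 55.38779405 * 0.89901942 = 9.4708


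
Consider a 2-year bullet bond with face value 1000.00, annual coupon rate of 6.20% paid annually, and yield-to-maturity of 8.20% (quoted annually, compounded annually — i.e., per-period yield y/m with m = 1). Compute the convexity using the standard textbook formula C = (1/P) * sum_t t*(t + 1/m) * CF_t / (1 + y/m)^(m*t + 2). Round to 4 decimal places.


Coupon per period c = face * coupon_rate / m = 62.000000
Periods per year m = 1; per-period yield y/m = 0.082000
Number of cashflows N = 2
Cashflows (t years, CF_t, discount factor 1/(1+y/m)^(m*t), PV):
  t = 1.0000: CF_t = 62.000000, DF = 0.924214, PV = 57.301294
  t = 2.0000: CF_t = 1062.000000, DF = 0.854172, PV = 907.130972
Price P = sum_t PV_t = 964.432266
Convexity numerator sum_t t*(t + 1/m) * CF_t / (1+y/m)^(m*t + 2):
  t = 1.0000: term = 97.890355
  t = 2.0000: term = 4649.076838
Convexity = (1/P) * sum = 4746.967193 / 964.432266 = 4.922033

Answer: Convexity = 4.9220


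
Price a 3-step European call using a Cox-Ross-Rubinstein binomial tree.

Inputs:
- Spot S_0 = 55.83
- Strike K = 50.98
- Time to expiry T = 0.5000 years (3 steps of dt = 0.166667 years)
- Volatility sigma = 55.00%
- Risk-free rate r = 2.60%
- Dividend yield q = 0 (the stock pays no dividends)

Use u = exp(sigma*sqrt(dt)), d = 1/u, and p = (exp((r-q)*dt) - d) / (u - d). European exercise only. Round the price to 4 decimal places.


Answer: Price = V(0,0) = 11.6894

Derivation:
dt = T/N = 0.166667
u = exp(sigma*sqrt(dt)) = 1.251742; d = 1/u = 0.798886
p = (exp((r-q)*dt) - d) / (u - d) = 0.453690
Discount per step: exp(-r*dt) = 0.995676
Stock lattice S(k, i) with i counting down-moves:
  k=0: S(0,0) = 55.8300
  k=1: S(1,0) = 69.8848; S(1,1) = 44.6018
  k=2: S(2,0) = 87.4778; S(2,1) = 55.8300; S(2,2) = 35.6318
  k=3: S(3,0) = 109.4996; S(3,1) = 69.8848; S(3,2) = 44.6018; S(3,3) = 28.4658
Terminal payoffs V(N, i) = max(S_T - K, 0):
  V(3,0) = 58.519616; V(3,1) = 18.904782; V(3,2) = 0.000000; V(3,3) = 0.000000
Backward induction: V(k, i) = exp(-r*dt) * [p * V(k+1, i) + (1-p) * V(k+1, i+1)].
  V(2,0) = exp(-r*dt) * [p*58.519616 + (1-p)*18.904782] = 36.718186
  V(2,1) = exp(-r*dt) * [p*18.904782 + (1-p)*0.000000] = 8.539828
  V(2,2) = exp(-r*dt) * [p*0.000000 + (1-p)*0.000000] = 0.000000
  V(1,0) = exp(-r*dt) * [p*36.718186 + (1-p)*8.539828] = 21.231868
  V(1,1) = exp(-r*dt) * [p*8.539828 + (1-p)*0.000000] = 3.857683
  V(0,0) = exp(-r*dt) * [p*21.231868 + (1-p)*3.857683] = 11.689416


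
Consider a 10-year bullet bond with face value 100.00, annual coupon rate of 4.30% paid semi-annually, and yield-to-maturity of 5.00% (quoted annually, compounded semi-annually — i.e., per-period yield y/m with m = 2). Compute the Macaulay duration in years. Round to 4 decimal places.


Coupon per period c = face * coupon_rate / m = 2.150000
Periods per year m = 2; per-period yield y/m = 0.025000
Number of cashflows N = 20
Cashflows (t years, CF_t, discount factor 1/(1+y/m)^(m*t), PV):
  t = 0.5000: CF_t = 2.150000, DF = 0.975610, PV = 2.097561
  t = 1.0000: CF_t = 2.150000, DF = 0.951814, PV = 2.046401
  t = 1.5000: CF_t = 2.150000, DF = 0.928599, PV = 1.996489
  t = 2.0000: CF_t = 2.150000, DF = 0.905951, PV = 1.947794
  t = 2.5000: CF_t = 2.150000, DF = 0.883854, PV = 1.900287
  t = 3.0000: CF_t = 2.150000, DF = 0.862297, PV = 1.853938
  t = 3.5000: CF_t = 2.150000, DF = 0.841265, PV = 1.808720
  t = 4.0000: CF_t = 2.150000, DF = 0.820747, PV = 1.764605
  t = 4.5000: CF_t = 2.150000, DF = 0.800728, PV = 1.721566
  t = 5.0000: CF_t = 2.150000, DF = 0.781198, PV = 1.679577
  t = 5.5000: CF_t = 2.150000, DF = 0.762145, PV = 1.638611
  t = 6.0000: CF_t = 2.150000, DF = 0.743556, PV = 1.598645
  t = 6.5000: CF_t = 2.150000, DF = 0.725420, PV = 1.559654
  t = 7.0000: CF_t = 2.150000, DF = 0.707727, PV = 1.521613
  t = 7.5000: CF_t = 2.150000, DF = 0.690466, PV = 1.484501
  t = 8.0000: CF_t = 2.150000, DF = 0.673625, PV = 1.448294
  t = 8.5000: CF_t = 2.150000, DF = 0.657195, PV = 1.412969
  t = 9.0000: CF_t = 2.150000, DF = 0.641166, PV = 1.378507
  t = 9.5000: CF_t = 2.150000, DF = 0.625528, PV = 1.344885
  t = 10.0000: CF_t = 102.150000, DF = 0.610271, PV = 62.339177
Price P = sum_t PV_t = 94.543793
Macaulay numerator sum_t t * PV_t:
  t * PV_t at t = 0.5000: 1.048780
  t * PV_t at t = 1.0000: 2.046401
  t * PV_t at t = 1.5000: 2.994733
  t * PV_t at t = 2.0000: 3.895588
  t * PV_t at t = 2.5000: 4.750717
  t * PV_t at t = 3.0000: 5.561815
  t * PV_t at t = 3.5000: 6.330521
  t * PV_t at t = 4.0000: 7.058421
  t * PV_t at t = 4.5000: 7.747047
  t * PV_t at t = 5.0000: 8.397883
  t * PV_t at t = 5.5000: 9.012362
  t * PV_t at t = 6.0000: 9.591871
  t * PV_t at t = 6.5000: 10.137750
  t * PV_t at t = 7.0000: 10.651294
  t * PV_t at t = 7.5000: 11.133757
  t * PV_t at t = 8.0000: 11.586349
  t * PV_t at t = 8.5000: 12.010240
  t * PV_t at t = 9.0000: 12.406560
  t * PV_t at t = 9.5000: 12.776404
  t * PV_t at t = 10.0000: 623.391768
Macaulay duration D = (sum_t t * PV_t) / P = 772.530260 / 94.543793 = 8.171137

Answer: Macaulay duration = 8.1711 years


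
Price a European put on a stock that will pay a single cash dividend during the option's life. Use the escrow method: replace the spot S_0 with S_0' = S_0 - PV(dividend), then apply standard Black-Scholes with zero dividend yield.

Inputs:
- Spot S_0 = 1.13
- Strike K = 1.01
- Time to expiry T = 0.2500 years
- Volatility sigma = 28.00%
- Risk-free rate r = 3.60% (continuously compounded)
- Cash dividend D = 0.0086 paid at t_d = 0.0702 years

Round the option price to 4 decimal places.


PV(D) = D * exp(-r * t_d) = 0.0086 * 0.99747599 = 0.00857829
S_0' = S_0 - PV(D) = 1.1300 - 0.00857829 = 1.12142171
d1 = (ln(S_0'/K) + (r + sigma^2/2)*T) / (sigma*sqrt(T)) = 0.88176379
d2 = d1 - sigma*sqrt(T) = 0.74176379
exp(-rT) = 0.99104038
N(-d1) = 0.18895228; N(-d2) = 0.22911523
P = K * exp(-rT) * N(-d2) - S_0' * N(-d1) = 1.0100 * 0.99104038 * 0.22911523 - 1.12142171 * 0.18895228 = 0.0174

Answer: Price = 0.0174


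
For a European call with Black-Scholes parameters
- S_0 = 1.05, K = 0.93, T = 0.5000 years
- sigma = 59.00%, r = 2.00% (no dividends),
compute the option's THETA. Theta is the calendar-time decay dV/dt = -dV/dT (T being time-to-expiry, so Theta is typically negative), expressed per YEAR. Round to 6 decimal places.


d1 = 0.5234648149; d2 = 0.1062718140
phi(d1) = 0.3478631097; exp(-qT) = 1.0000000000; exp(-rT) = 0.9900498337
Theta = -S*exp(-qT)*phi(d1)*sigma/(2*sqrt(T)) - r*K*exp(-rT)*N(d2) + q*S*exp(-qT)*N(d1)
N(d1) = 0.6996745850; N(d2) = 0.5423166530; sqrt(T) = 0.7071067812
Term 1 = -1.0500 * 1.0000000000 * 0.3478631097 * 0.5900 / (2 * 0.7071067812) = -0.1523823574
Term 2 = -0.0200 * 0.9300 * 0.9900498337 * 0.5423166530 = -0.0099867215
Term 3 = 0 (no dividend yield, q = 0)
Theta = -0.1523823574 + (-0.0099867215) + (0.0000000000) = -0.162369

Answer: Theta = -0.162369


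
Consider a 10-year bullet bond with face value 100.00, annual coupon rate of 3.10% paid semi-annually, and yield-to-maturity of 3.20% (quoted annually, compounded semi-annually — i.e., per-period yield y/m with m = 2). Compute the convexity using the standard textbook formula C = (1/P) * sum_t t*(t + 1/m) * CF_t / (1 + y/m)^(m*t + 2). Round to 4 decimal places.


Coupon per period c = face * coupon_rate / m = 1.550000
Periods per year m = 2; per-period yield y/m = 0.016000
Number of cashflows N = 20
Cashflows (t years, CF_t, discount factor 1/(1+y/m)^(m*t), PV):
  t = 0.5000: CF_t = 1.550000, DF = 0.984252, PV = 1.525591
  t = 1.0000: CF_t = 1.550000, DF = 0.968752, PV = 1.501566
  t = 1.5000: CF_t = 1.550000, DF = 0.953496, PV = 1.477919
  t = 2.0000: CF_t = 1.550000, DF = 0.938480, PV = 1.454644
  t = 2.5000: CF_t = 1.550000, DF = 0.923701, PV = 1.431737
  t = 3.0000: CF_t = 1.550000, DF = 0.909155, PV = 1.409190
  t = 3.5000: CF_t = 1.550000, DF = 0.894837, PV = 1.386998
  t = 4.0000: CF_t = 1.550000, DF = 0.880745, PV = 1.365155
  t = 4.5000: CF_t = 1.550000, DF = 0.866875, PV = 1.343657
  t = 5.0000: CF_t = 1.550000, DF = 0.853224, PV = 1.322497
  t = 5.5000: CF_t = 1.550000, DF = 0.839787, PV = 1.301670
  t = 6.0000: CF_t = 1.550000, DF = 0.826562, PV = 1.281171
  t = 6.5000: CF_t = 1.550000, DF = 0.813545, PV = 1.260995
  t = 7.0000: CF_t = 1.550000, DF = 0.800734, PV = 1.241137
  t = 7.5000: CF_t = 1.550000, DF = 0.788124, PV = 1.221592
  t = 8.0000: CF_t = 1.550000, DF = 0.775712, PV = 1.202354
  t = 8.5000: CF_t = 1.550000, DF = 0.763496, PV = 1.183419
  t = 9.0000: CF_t = 1.550000, DF = 0.751473, PV = 1.164783
  t = 9.5000: CF_t = 1.550000, DF = 0.739639, PV = 1.146440
  t = 10.0000: CF_t = 101.550000, DF = 0.727991, PV = 73.927457
Price P = sum_t PV_t = 99.149971
Convexity numerator sum_t t*(t + 1/m) * CF_t / (1+y/m)^(m*t + 2):
  t = 0.5000: term = 0.738959
  t = 1.0000: term = 2.181967
  t = 1.5000: term = 4.295210
  t = 2.0000: term = 7.045948
  t = 2.5000: term = 10.402483
  t = 3.0000: term = 14.334130
  t = 3.5000: term = 18.811194
  t = 4.0000: term = 23.804942
  t = 4.5000: term = 29.287576
  t = 5.0000: term = 35.232211
  t = 5.5000: term = 41.612847
  t = 6.0000: term = 48.404350
  t = 6.5000: term = 55.582423
  t = 7.0000: term = 63.123588
  t = 7.5000: term = 71.005160
  t = 8.0000: term = 79.205232
  t = 8.5000: term = 87.702643
  t = 9.0000: term = 96.476970
  t = 9.5000: term = 105.508497
  t = 10.0000: term = 7519.823581
Convexity = (1/P) * sum = 8314.579912 / 99.149971 = 83.858622

Answer: Convexity = 83.8586


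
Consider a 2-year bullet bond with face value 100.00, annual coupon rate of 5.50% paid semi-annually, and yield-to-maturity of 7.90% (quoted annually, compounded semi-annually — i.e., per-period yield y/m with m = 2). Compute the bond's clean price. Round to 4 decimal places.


Coupon per period c = face * coupon_rate / m = 2.750000
Periods per year m = 2; per-period yield y/m = 0.039500
Number of cashflows N = 4
Cashflows (t years, CF_t, discount factor 1/(1+y/m)^(m*t), PV):
  t = 0.5000: CF_t = 2.750000, DF = 0.962001, PV = 2.645503
  t = 1.0000: CF_t = 2.750000, DF = 0.925446, PV = 2.544976
  t = 1.5000: CF_t = 2.750000, DF = 0.890280, PV = 2.448269
  t = 2.0000: CF_t = 102.750000, DF = 0.856450, PV = 88.000240
Price P = sum_t PV_t = 95.638988

Answer: Price = 95.6390


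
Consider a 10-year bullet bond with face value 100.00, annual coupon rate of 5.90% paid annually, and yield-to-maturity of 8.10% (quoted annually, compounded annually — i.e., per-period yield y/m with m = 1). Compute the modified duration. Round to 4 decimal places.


Coupon per period c = face * coupon_rate / m = 5.900000
Periods per year m = 1; per-period yield y/m = 0.081000
Number of cashflows N = 10
Cashflows (t years, CF_t, discount factor 1/(1+y/m)^(m*t), PV):
  t = 1.0000: CF_t = 5.900000, DF = 0.925069, PV = 5.457909
  t = 2.0000: CF_t = 5.900000, DF = 0.855753, PV = 5.048945
  t = 3.0000: CF_t = 5.900000, DF = 0.791631, PV = 4.670624
  t = 4.0000: CF_t = 5.900000, DF = 0.732314, PV = 4.320651
  t = 5.0000: CF_t = 5.900000, DF = 0.677441, PV = 3.996902
  t = 6.0000: CF_t = 5.900000, DF = 0.626680, PV = 3.697412
  t = 7.0000: CF_t = 5.900000, DF = 0.579722, PV = 3.420363
  t = 8.0000: CF_t = 5.900000, DF = 0.536284, PV = 3.164073
  t = 9.0000: CF_t = 5.900000, DF = 0.496099, PV = 2.926987
  t = 10.0000: CF_t = 105.900000, DF = 0.458926, PV = 48.600308
Price P = sum_t PV_t = 85.304174
First compute Macaulay numerator sum_t t * PV_t:
  t * PV_t at t = 1.0000: 5.457909
  t * PV_t at t = 2.0000: 10.097890
  t * PV_t at t = 3.0000: 14.011873
  t * PV_t at t = 4.0000: 17.282606
  t * PV_t at t = 5.0000: 19.984512
  t * PV_t at t = 6.0000: 22.184472
  t * PV_t at t = 7.0000: 23.942538
  t * PV_t at t = 8.0000: 25.312582
  t * PV_t at t = 9.0000: 26.342881
  t * PV_t at t = 10.0000: 486.003079
Macaulay duration D = 650.620342 / 85.304174 = 7.627063
Modified duration = D / (1 + y/m) = 7.627063 / (1 + 0.081000) = 7.055563

Answer: Modified duration = 7.0556


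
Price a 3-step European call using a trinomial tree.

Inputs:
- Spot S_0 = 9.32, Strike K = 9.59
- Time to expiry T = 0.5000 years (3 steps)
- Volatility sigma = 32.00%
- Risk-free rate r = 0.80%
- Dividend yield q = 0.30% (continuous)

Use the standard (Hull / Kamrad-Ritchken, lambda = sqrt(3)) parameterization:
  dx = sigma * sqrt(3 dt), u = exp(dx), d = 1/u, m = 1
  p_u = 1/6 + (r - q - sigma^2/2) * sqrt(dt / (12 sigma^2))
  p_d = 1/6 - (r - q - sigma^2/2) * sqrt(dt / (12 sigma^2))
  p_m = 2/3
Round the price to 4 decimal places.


Answer: Price = V(0,0) = 0.6977

Derivation:
dt = T/N = 0.166667; dx = sigma*sqrt(3*dt) = 0.226274
u = exp(dx) = 1.253919; d = 1/u = 0.797499
p_u = 0.149652, p_m = 0.666667, p_d = 0.183681
Discount per step: exp(-r*dt) = 0.998668
Stock lattice S(k, j) with j the centered position index:
  k=0: S(0,+0) = 9.3200
  k=1: S(1,-1) = 7.4327; S(1,+0) = 9.3200; S(1,+1) = 11.6865
  k=2: S(2,-2) = 5.9276; S(2,-1) = 7.4327; S(2,+0) = 9.3200; S(2,+1) = 11.6865; S(2,+2) = 14.6540
  k=3: S(3,-3) = 4.7272; S(3,-2) = 5.9276; S(3,-1) = 7.4327; S(3,+0) = 9.3200; S(3,+1) = 11.6865; S(3,+2) = 14.6540; S(3,+3) = 18.3749
Terminal payoffs V(N, j) = max(S_T - K, 0):
  V(3,-3) = 0.000000; V(3,-2) = 0.000000; V(3,-1) = 0.000000; V(3,+0) = 0.000000; V(3,+1) = 2.096529; V(3,+2) = 5.063965; V(3,+3) = 8.784891
Backward induction: V(k, j) = exp(-r*dt) * [p_u * V(k+1, j+1) + p_m * V(k+1, j) + p_d * V(k+1, j-1)]
  V(2,-2) = exp(-r*dt) * [p_u*0.000000 + p_m*0.000000 + p_d*0.000000] = 0.000000
  V(2,-1) = exp(-r*dt) * [p_u*0.000000 + p_m*0.000000 + p_d*0.000000] = 0.000000
  V(2,+0) = exp(-r*dt) * [p_u*2.096529 + p_m*0.000000 + p_d*0.000000] = 0.313331
  V(2,+1) = exp(-r*dt) * [p_u*5.063965 + p_m*2.096529 + p_d*0.000000] = 2.152646
  V(2,+2) = exp(-r*dt) * [p_u*8.784891 + p_m*5.063965 + p_d*2.096529] = 5.068983
  V(1,-1) = exp(-r*dt) * [p_u*0.313331 + p_m*0.000000 + p_d*0.000000] = 0.046828
  V(1,+0) = exp(-r*dt) * [p_u*2.152646 + p_m*0.313331 + p_d*0.000000] = 0.530328
  V(1,+1) = exp(-r*dt) * [p_u*5.068983 + p_m*2.152646 + p_d*0.313331] = 2.248234
  V(0,+0) = exp(-r*dt) * [p_u*2.248234 + p_m*0.530328 + p_d*0.046828] = 0.697675


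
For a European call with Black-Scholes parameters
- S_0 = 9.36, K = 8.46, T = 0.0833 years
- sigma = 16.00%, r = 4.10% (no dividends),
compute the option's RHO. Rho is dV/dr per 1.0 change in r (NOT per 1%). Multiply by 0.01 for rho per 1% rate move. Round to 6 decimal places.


d1 = 2.2862806249; d2 = 2.2401018419
phi(d1) = 0.0292323858; exp(-qT) = 1.0000000000; exp(-rT) = 0.9965905255
N(d2) = 0.9874578440
Rho = K*T*exp(-rT)*N(d2) = 8.4600 * 0.0833 * 0.9965905255 * 0.9874578440 = 0.693507

Answer: Rho = 0.693507


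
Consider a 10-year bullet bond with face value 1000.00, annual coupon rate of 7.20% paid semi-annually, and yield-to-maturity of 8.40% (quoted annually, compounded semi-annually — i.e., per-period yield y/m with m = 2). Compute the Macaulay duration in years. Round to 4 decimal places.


Coupon per period c = face * coupon_rate / m = 36.000000
Periods per year m = 2; per-period yield y/m = 0.042000
Number of cashflows N = 20
Cashflows (t years, CF_t, discount factor 1/(1+y/m)^(m*t), PV):
  t = 0.5000: CF_t = 36.000000, DF = 0.959693, PV = 34.548944
  t = 1.0000: CF_t = 36.000000, DF = 0.921010, PV = 33.156377
  t = 1.5000: CF_t = 36.000000, DF = 0.883887, PV = 31.819939
  t = 2.0000: CF_t = 36.000000, DF = 0.848260, PV = 30.537370
  t = 2.5000: CF_t = 36.000000, DF = 0.814069, PV = 29.306497
  t = 3.0000: CF_t = 36.000000, DF = 0.781257, PV = 28.125237
  t = 3.5000: CF_t = 36.000000, DF = 0.749766, PV = 26.991590
  t = 4.0000: CF_t = 36.000000, DF = 0.719545, PV = 25.903637
  t = 4.5000: CF_t = 36.000000, DF = 0.690543, PV = 24.859537
  t = 5.0000: CF_t = 36.000000, DF = 0.662709, PV = 23.857521
  t = 5.5000: CF_t = 36.000000, DF = 0.635997, PV = 22.895893
  t = 6.0000: CF_t = 36.000000, DF = 0.610362, PV = 21.973026
  t = 6.5000: CF_t = 36.000000, DF = 0.585760, PV = 21.087357
  t = 7.0000: CF_t = 36.000000, DF = 0.562150, PV = 20.237387
  t = 7.5000: CF_t = 36.000000, DF = 0.539491, PV = 19.421677
  t = 8.0000: CF_t = 36.000000, DF = 0.517746, PV = 18.638845
  t = 8.5000: CF_t = 36.000000, DF = 0.496877, PV = 17.887567
  t = 9.0000: CF_t = 36.000000, DF = 0.476849, PV = 17.166571
  t = 9.5000: CF_t = 36.000000, DF = 0.457629, PV = 16.474636
  t = 10.0000: CF_t = 1036.000000, DF = 0.439183, PV = 454.993692
Price P = sum_t PV_t = 919.883300
Macaulay numerator sum_t t * PV_t:
  t * PV_t at t = 0.5000: 17.274472
  t * PV_t at t = 1.0000: 33.156377
  t * PV_t at t = 1.5000: 47.729909
  t * PV_t at t = 2.0000: 61.074739
  t * PV_t at t = 2.5000: 73.266242
  t * PV_t at t = 3.0000: 84.375710
  t * PV_t at t = 3.5000: 94.470565
  t * PV_t at t = 4.0000: 103.614549
  t * PV_t at t = 4.5000: 111.867915
  t * PV_t at t = 5.0000: 119.287604
  t * PV_t at t = 5.5000: 125.927413
  t * PV_t at t = 6.0000: 131.838157
  t * PV_t at t = 6.5000: 137.067822
  t * PV_t at t = 7.0000: 141.661709
  t * PV_t at t = 7.5000: 145.662574
  t * PV_t at t = 8.0000: 149.110760
  t * PV_t at t = 8.5000: 152.044321
  t * PV_t at t = 9.0000: 154.499141
  t * PV_t at t = 9.5000: 156.509047
  t * PV_t at t = 10.0000: 4549.936925
Macaulay duration D = (sum_t t * PV_t) / P = 6590.375949 / 919.883300 = 7.164361

Answer: Macaulay duration = 7.1644 years


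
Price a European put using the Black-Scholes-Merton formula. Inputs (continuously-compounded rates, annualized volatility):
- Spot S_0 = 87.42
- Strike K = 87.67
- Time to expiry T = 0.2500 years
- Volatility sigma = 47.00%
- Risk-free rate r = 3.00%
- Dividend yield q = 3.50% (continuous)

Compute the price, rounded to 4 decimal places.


Answer: Price = 8.3019

Derivation:
d1 = (ln(S/K) + (r - q + 0.5*sigma^2) * T) / (sigma * sqrt(T)) = 0.10002904
d2 = d1 - sigma * sqrt(T) = -0.13497096
exp(-rT) = 0.99252805; exp(-qT) = 0.99128817
P = K * exp(-rT) * N(-d2) - S_0 * exp(-qT) * N(-d1)
N(-d1) = 0.46016064; N(-d2) = 0.55368258
P = 87.6700 * 0.99252805 * 0.55368258 - 87.4200 * 0.99128817 * 0.46016064 = 8.3019


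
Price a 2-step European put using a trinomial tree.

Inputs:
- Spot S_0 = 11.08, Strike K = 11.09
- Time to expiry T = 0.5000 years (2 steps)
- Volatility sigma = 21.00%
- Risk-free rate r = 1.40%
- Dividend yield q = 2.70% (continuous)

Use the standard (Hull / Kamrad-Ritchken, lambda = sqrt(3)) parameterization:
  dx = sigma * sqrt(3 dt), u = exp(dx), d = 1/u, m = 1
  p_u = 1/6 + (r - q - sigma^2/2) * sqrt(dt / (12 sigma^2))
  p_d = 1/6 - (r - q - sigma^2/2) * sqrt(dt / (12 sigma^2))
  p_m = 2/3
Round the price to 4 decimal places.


dt = T/N = 0.250000; dx = sigma*sqrt(3*dt) = 0.181865
u = exp(dx) = 1.199453; d = 1/u = 0.833714
p_u = 0.142576, p_m = 0.666667, p_d = 0.190757
Discount per step: exp(-r*dt) = 0.996506
Stock lattice S(k, j) with j the centered position index:
  k=0: S(0,+0) = 11.0800
  k=1: S(1,-1) = 9.2375; S(1,+0) = 11.0800; S(1,+1) = 13.2899
  k=2: S(2,-2) = 7.7015; S(2,-1) = 9.2375; S(2,+0) = 11.0800; S(2,+1) = 13.2899; S(2,+2) = 15.9406
Terminal payoffs V(N, j) = max(K - S_T, 0):
  V(2,-2) = 3.388532; V(2,-1) = 1.852453; V(2,+0) = 0.010000; V(2,+1) = 0.000000; V(2,+2) = 0.000000
Backward induction: V(k, j) = exp(-r*dt) * [p_u * V(k+1, j+1) + p_m * V(k+1, j) + p_d * V(k+1, j-1)]
  V(1,-1) = exp(-r*dt) * [p_u*0.010000 + p_m*1.852453 + p_d*3.388532] = 1.876203
  V(1,+0) = exp(-r*dt) * [p_u*0.000000 + p_m*0.010000 + p_d*1.852453] = 0.358778
  V(1,+1) = exp(-r*dt) * [p_u*0.000000 + p_m*0.000000 + p_d*0.010000] = 0.001901
  V(0,+0) = exp(-r*dt) * [p_u*0.001901 + p_m*0.358778 + p_d*1.876203] = 0.595269

Answer: Price = V(0,0) = 0.5953


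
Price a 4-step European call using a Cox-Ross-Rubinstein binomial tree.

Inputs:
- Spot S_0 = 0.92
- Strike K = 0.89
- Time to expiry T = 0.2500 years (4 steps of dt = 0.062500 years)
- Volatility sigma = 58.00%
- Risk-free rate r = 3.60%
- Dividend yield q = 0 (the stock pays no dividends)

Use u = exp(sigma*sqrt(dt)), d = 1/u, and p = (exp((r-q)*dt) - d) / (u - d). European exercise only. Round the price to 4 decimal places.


Answer: Price = V(0,0) = 0.1226

Derivation:
dt = T/N = 0.062500
u = exp(sigma*sqrt(dt)) = 1.156040; d = 1/u = 0.865022
p = (exp((r-q)*dt) - d) / (u - d) = 0.471554
Discount per step: exp(-r*dt) = 0.997753
Stock lattice S(k, i) with i counting down-moves:
  k=0: S(0,0) = 0.9200
  k=1: S(1,0) = 1.0636; S(1,1) = 0.7958
  k=2: S(2,0) = 1.2295; S(2,1) = 0.9200; S(2,2) = 0.6884
  k=3: S(3,0) = 1.4214; S(3,1) = 1.0636; S(3,2) = 0.7958; S(3,3) = 0.5955
  k=4: S(4,0) = 1.6432; S(4,1) = 1.2295; S(4,2) = 0.9200; S(4,3) = 0.6884; S(4,4) = 0.5151
Terminal payoffs V(N, i) = max(S_T - K, 0):
  V(4,0) = 0.753155; V(4,1) = 0.339513; V(4,2) = 0.030000; V(4,3) = 0.000000; V(4,4) = 0.000000
Backward induction: V(k, i) = exp(-r*dt) * [p * V(k+1, i) + (1-p) * V(k+1, i+1)].
  V(3,0) = exp(-r*dt) * [p*0.753155 + (1-p)*0.339513] = 0.533366
  V(3,1) = exp(-r*dt) * [p*0.339513 + (1-p)*0.030000] = 0.175557
  V(3,2) = exp(-r*dt) * [p*0.030000 + (1-p)*0.000000] = 0.014115
  V(3,3) = exp(-r*dt) * [p*0.000000 + (1-p)*0.000000] = 0.000000
  V(2,0) = exp(-r*dt) * [p*0.533366 + (1-p)*0.175557] = 0.343509
  V(2,1) = exp(-r*dt) * [p*0.175557 + (1-p)*0.014115] = 0.090040
  V(2,2) = exp(-r*dt) * [p*0.014115 + (1-p)*0.000000] = 0.006641
  V(1,0) = exp(-r*dt) * [p*0.343509 + (1-p)*0.090040] = 0.209094
  V(1,1) = exp(-r*dt) * [p*0.090040 + (1-p)*0.006641] = 0.045865
  V(0,0) = exp(-r*dt) * [p*0.209094 + (1-p)*0.045865] = 0.122560


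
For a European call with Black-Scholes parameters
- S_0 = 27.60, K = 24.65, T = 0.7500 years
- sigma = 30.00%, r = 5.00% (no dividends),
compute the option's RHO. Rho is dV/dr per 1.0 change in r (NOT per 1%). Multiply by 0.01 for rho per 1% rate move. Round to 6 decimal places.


d1 = 0.7093282000; d2 = 0.4495205788
phi(d1) = 0.3102081421; exp(-qT) = 1.0000000000; exp(-rT) = 0.9631944177
N(d2) = 0.6734719168
Rho = K*T*exp(-rT)*N(d2) = 24.6500 * 0.7500 * 0.9631944177 * 0.6734719168 = 11.992553

Answer: Rho = 11.992553


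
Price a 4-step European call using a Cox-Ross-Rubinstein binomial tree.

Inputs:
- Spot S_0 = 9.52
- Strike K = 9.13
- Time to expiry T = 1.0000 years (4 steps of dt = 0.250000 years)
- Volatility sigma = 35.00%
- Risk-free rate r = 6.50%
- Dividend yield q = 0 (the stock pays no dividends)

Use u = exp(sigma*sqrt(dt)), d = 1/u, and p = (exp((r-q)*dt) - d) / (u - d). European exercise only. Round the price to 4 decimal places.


dt = T/N = 0.250000
u = exp(sigma*sqrt(dt)) = 1.191246; d = 1/u = 0.839457
p = (exp((r-q)*dt) - d) / (u - d) = 0.502931
Discount per step: exp(-r*dt) = 0.983881
Stock lattice S(k, i) with i counting down-moves:
  k=0: S(0,0) = 9.5200
  k=1: S(1,0) = 11.3407; S(1,1) = 7.9916
  k=2: S(2,0) = 13.5095; S(2,1) = 9.5200; S(2,2) = 6.7086
  k=3: S(3,0) = 16.0932; S(3,1) = 11.3407; S(3,2) = 7.9916; S(3,3) = 5.6316
  k=4: S(4,0) = 19.1709; S(4,1) = 13.5095; S(4,2) = 9.5200; S(4,3) = 6.7086; S(4,4) = 4.7275
Terminal payoffs V(N, i) = max(S_T - K, 0):
  V(4,0) = 10.040926; V(4,1) = 4.379523; V(4,2) = 0.390000; V(4,3) = 0.000000; V(4,4) = 0.000000
Backward induction: V(k, i) = exp(-r*dt) * [p * V(k+1, i) + (1-p) * V(k+1, i+1)].
  V(3,0) = exp(-r*dt) * [p*10.040926 + (1-p)*4.379523] = 7.110332
  V(3,1) = exp(-r*dt) * [p*4.379523 + (1-p)*0.390000] = 2.357828
  V(3,2) = exp(-r*dt) * [p*0.390000 + (1-p)*0.000000] = 0.192982
  V(3,3) = exp(-r*dt) * [p*0.000000 + (1-p)*0.000000] = 0.000000
  V(2,0) = exp(-r*dt) * [p*7.110332 + (1-p)*2.357828] = 4.671478
  V(2,1) = exp(-r*dt) * [p*2.357828 + (1-p)*0.192982] = 1.261090
  V(2,2) = exp(-r*dt) * [p*0.192982 + (1-p)*0.000000] = 0.095492
  V(1,0) = exp(-r*dt) * [p*4.671478 + (1-p)*1.261090] = 2.928306
  V(1,1) = exp(-r*dt) * [p*1.261090 + (1-p)*0.095492] = 0.670719
  V(0,0) = exp(-r*dt) * [p*2.928306 + (1-p)*0.670719] = 1.777018

Answer: Price = V(0,0) = 1.7770


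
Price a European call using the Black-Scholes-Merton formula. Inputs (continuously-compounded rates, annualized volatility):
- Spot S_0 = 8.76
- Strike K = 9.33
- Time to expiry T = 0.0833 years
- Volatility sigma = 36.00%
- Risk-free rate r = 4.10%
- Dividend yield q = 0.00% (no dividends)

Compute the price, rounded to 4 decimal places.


Answer: Price = 0.1649

Derivation:
d1 = (ln(S/K) + (r - q + 0.5*sigma^2) * T) / (sigma * sqrt(T)) = -0.52189403
d2 = d1 - sigma * sqrt(T) = -0.62579629
exp(-rT) = 0.99659053; exp(-qT) = 1.00000000
C = S_0 * exp(-qT) * N(d1) - K * exp(-rT) * N(d2)
N(d1) = 0.30087206; N(d2) = 0.26572428
C = 8.7600 * 1.00000000 * 0.30087206 - 9.3300 * 0.99659053 * 0.26572428 = 0.1649


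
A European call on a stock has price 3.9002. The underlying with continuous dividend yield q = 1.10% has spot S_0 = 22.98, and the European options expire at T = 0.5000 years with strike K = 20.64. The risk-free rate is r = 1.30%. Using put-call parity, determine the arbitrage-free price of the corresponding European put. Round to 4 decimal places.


Answer: Put price = 1.5525

Derivation:
Put-call parity: C - P = S_0 * exp(-qT) - K * exp(-rT).
S_0 * exp(-qT) = 22.9800 * 0.99451510 = 22.85395694
K * exp(-rT) = 20.6400 * 0.99352108 = 20.50627508
P = C - S*exp(-qT) + K*exp(-rT)
P = 3.9002 - 22.85395694 + 20.50627508 = 1.5525


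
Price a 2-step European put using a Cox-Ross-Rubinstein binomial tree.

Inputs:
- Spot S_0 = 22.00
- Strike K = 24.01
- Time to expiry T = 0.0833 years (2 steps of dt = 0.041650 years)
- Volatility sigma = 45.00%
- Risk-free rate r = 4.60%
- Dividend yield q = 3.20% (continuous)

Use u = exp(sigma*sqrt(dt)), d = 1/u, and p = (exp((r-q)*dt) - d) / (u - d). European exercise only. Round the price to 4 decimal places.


Answer: Price = V(0,0) = 2.5340

Derivation:
dt = T/N = 0.041650
u = exp(sigma*sqrt(dt)) = 1.096187; d = 1/u = 0.912253
p = (exp((r-q)*dt) - d) / (u - d) = 0.480228
Discount per step: exp(-r*dt) = 0.998086
Stock lattice S(k, i) with i counting down-moves:
  k=0: S(0,0) = 22.0000
  k=1: S(1,0) = 24.1161; S(1,1) = 20.0696
  k=2: S(2,0) = 26.4358; S(2,1) = 22.0000; S(2,2) = 18.3085
Terminal payoffs V(N, i) = max(K - S_T, 0):
  V(2,0) = 0.000000; V(2,1) = 2.010000; V(2,2) = 5.701463
Backward induction: V(k, i) = exp(-r*dt) * [p * V(k+1, i) + (1-p) * V(k+1, i+1)].
  V(1,0) = exp(-r*dt) * [p*0.000000 + (1-p)*2.010000] = 1.042742
  V(1,1) = exp(-r*dt) * [p*2.010000 + (1-p)*5.701463] = 3.921200
  V(0,0) = exp(-r*dt) * [p*1.042742 + (1-p)*3.921200] = 2.534025
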